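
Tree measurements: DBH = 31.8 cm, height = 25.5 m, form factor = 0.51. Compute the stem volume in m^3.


Formula: V = pi * (DBH/200)^2 * H * ff
Radius = DBH/200 = 31.8/200 = 0.159 m
Radius^2 = 0.159^2 = 0.025281 m^2
V = pi * 0.025281 * 25.5 * 0.51
V = 1.033 m^3

1.033


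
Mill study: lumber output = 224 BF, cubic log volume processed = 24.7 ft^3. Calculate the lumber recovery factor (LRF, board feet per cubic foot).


Formula: LRF = Lumber Output (BF) / Log Input (ft^3)
LRF = 224 BF / 24.7 ft^3
LRF = 9.07 BF/ft^3

9.07


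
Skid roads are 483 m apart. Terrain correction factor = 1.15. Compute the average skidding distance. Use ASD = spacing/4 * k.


Formula: ASD = (spacing / 4) * correction
Uncorrected distance = spacing / 4 = 483 / 4 = 120.75 m
ASD = 120.75 * 1.15 = 139 m

139


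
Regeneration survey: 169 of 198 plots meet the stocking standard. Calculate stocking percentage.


Formula: Stocking % = stocked plots / total plots * 100
Stocking = 169 / 198 * 100
Stocking = 0.8535 * 100 = 85.4%

85.4


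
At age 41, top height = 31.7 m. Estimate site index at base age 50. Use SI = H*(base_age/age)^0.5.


Formula: SI = H_dom * (base_age / age)^0.5
Age ratio = 50 / 41 = 1.21951
sqrt(age_ratio) = 1.10432
SI = 31.7 * 1.10432 = 35.0 m

35.0


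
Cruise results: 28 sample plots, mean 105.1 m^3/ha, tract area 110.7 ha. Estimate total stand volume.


Formula: Total Volume = Mean Volume per ha * Total Area
Total Volume = 105.1 m^3/ha * 110.7 ha
Total Volume = 11635 m^3

11635


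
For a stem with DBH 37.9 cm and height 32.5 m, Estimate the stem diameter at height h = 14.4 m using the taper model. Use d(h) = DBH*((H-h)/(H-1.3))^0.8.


Taper: d(h) = DBH * ((H - h) / (H - 1.3))^0.8
Numerator = H - h = 32.5 - 14.4 = 18.1 m
Denominator = H - 1.3 = 32.5 - 1.3 = 31.2 m
Ratio = 18.1 / 31.2 = 0.58013
d = 37.9 * 0.58013^0.8 = 24.5 cm

24.5


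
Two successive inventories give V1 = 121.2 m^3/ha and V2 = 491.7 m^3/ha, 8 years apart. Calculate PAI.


Formula: PAI = (V_T2 - V_T1) / (T2 - T1)
Volume increment = 491.7 - 121.2 = 370.5 m^3/ha
PAI = 370.5 / 8 = 46.31 m^3/ha/year

46.31


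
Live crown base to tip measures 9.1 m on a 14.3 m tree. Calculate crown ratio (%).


Formula: Crown Ratio = (Crown Length / Total Height) * 100
CR = (9.1 m / 14.3 m) * 100
CR = 0.6364 * 100 = 63.6%

63.6


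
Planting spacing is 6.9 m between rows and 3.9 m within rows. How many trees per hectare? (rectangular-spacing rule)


Formula: TPH = 10000 m^2/ha / (spacing_x * spacing_y)
Area per tree = 6.9 m * 3.9 m = 26.91 m^2
TPH = 10000 / 26.91 = 372 trees/ha

372


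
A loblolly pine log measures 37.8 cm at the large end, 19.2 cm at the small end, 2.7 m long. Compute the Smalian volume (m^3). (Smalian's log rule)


Smalian: V = (A1 + A2)/2 * L,  A = pi*(D/200)^2
A1 = pi*(37.8/200)^2 = 0.112221 m^2
A2 = pi*(19.2/200)^2 = 0.028953 m^2
V = (0.112221+0.028953)/2*2.7 = 0.1906 m^3

0.1906


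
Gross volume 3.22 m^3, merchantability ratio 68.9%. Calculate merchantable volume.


Formula: MV = V_total * (merchantable_pct / 100)
Merchantable fraction = 68.9% / 100 = 0.689
MV = 3.22 m^3 * 0.689 = 2.219 m^3

2.219


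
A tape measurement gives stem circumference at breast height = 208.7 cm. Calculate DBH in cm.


Formula: DBH = C / pi
DBH = 208.7 / pi
pi = 3.14159...
DBH = 66.4 cm

66.4


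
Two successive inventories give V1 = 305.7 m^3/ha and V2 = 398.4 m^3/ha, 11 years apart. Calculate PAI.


Formula: PAI = (V_T2 - V_T1) / (T2 - T1)
Volume increment = 398.4 - 305.7 = 92.7 m^3/ha
PAI = 92.7 / 11 = 8.43 m^3/ha/year

8.43


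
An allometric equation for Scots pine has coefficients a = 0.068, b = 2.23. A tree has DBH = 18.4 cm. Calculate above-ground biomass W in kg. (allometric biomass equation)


Formula: W = a * DBH^b  (allometric power law)
DBH^b = 18.4^2.23 = 661.5212
W = 0.068 * 661.5212 = 45.0 kg

45.0


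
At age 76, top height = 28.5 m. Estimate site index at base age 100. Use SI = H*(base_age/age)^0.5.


Formula: SI = H_dom * (base_age / age)^0.5
Age ratio = 100 / 76 = 1.31579
sqrt(age_ratio) = 1.14708
SI = 28.5 * 1.14708 = 32.7 m

32.7


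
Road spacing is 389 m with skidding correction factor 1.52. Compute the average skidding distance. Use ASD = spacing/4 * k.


Formula: ASD = (spacing / 4) * correction
Uncorrected distance = spacing / 4 = 389 / 4 = 97.25 m
ASD = 97.25 * 1.52 = 148 m

148


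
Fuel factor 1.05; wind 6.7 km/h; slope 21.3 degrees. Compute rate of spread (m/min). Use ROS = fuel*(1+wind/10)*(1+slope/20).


Formula: ROS = fuel * (1 + wind/10) * (1 + slope/20)
Wind factor = 1 + 6.7/10 = 1.67
Slope factor = 1 + 21.3/20 = 2.065
ROS = 1.05 * 1.67 * 2.065 = 3.62 m/min

3.62


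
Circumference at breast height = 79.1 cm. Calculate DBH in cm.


Formula: DBH = C / pi
DBH = 79.1 / pi
pi = 3.14159...
DBH = 25.2 cm

25.2


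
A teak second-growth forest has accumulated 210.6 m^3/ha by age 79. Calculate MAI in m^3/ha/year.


Formula: MAI = Total Volume / Stand Age
MAI = 210.6 m^3/ha / 79 years
MAI = 2.67 m^3/ha/year

2.67


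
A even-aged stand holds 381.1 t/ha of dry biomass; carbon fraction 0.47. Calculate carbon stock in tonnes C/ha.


Formula: Carbon Stock = Biomass * Carbon Fraction
C = 381.1 t/ha * 0.47
C = 179.1 t C/ha

179.1


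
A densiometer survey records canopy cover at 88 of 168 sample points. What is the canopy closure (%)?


Formula: Canopy closure = covered points / total points * 100
Closure = 88 / 168 * 100
Closure = 0.5238 * 100 = 52.4%

52.4


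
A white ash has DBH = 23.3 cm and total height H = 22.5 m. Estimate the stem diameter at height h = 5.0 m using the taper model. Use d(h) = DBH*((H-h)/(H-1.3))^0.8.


Taper: d(h) = DBH * ((H - h) / (H - 1.3))^0.8
Numerator = H - h = 22.5 - 5.0 = 17.5 m
Denominator = H - 1.3 = 22.5 - 1.3 = 21.2 m
Ratio = 17.5 / 21.2 = 0.82547
d = 23.3 * 0.82547^0.8 = 20.0 cm

20.0


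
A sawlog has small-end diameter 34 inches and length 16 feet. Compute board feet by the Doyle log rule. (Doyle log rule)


Doyle: BF = (D - 4)^2 * L / 16
Adjusted diameter = 34 - 4 = 30 in
(D-4)^2 = 30^2 = 900
BF = 900 * 16 / 16 = 900 BF

900


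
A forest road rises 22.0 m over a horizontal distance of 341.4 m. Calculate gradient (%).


Formula: Gradient = rise / run * 100
Gradient = 22.0 / 341.4 * 100 = 6.4%

6.4


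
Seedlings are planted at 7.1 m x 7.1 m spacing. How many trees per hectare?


Formula: TPH = 10000 m^2/ha / (spacing_x * spacing_y)
Area per tree = 7.1 m * 7.1 m = 50.41 m^2
TPH = 10000 / 50.41 = 198 trees/ha

198


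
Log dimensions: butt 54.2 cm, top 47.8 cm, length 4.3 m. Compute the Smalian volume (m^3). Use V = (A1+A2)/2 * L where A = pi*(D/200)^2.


Smalian: V = (A1 + A2)/2 * L,  A = pi*(D/200)^2
A1 = pi*(54.2/200)^2 = 0.230722 m^2
A2 = pi*(47.8/200)^2 = 0.179451 m^2
V = (0.230722+0.179451)/2*4.3 = 0.8819 m^3

0.8819


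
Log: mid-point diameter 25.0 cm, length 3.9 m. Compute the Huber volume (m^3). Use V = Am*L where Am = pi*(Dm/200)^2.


Huber: V = Am * L,  Am = pi*(Dm/200)^2
Am = pi*(25.0/200)^2 = 0.049087 m^2
V = 0.049087*3.9 = 0.1914 m^3

0.1914


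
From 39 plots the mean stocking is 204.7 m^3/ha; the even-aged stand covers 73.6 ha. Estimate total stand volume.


Formula: Total Volume = Mean Volume per ha * Total Area
Total Volume = 204.7 m^3/ha * 73.6 ha
Total Volume = 15066 m^3

15066


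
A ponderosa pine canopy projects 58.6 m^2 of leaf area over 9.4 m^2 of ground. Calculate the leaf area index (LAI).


Formula: LAI = total leaf area / ground area  (dimensionless)
LAI = 58.6 m^2 / 9.4 m^2
LAI = 6.23

6.23


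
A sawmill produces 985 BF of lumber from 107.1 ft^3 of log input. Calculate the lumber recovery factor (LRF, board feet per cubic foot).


Formula: LRF = Lumber Output (BF) / Log Input (ft^3)
LRF = 985 BF / 107.1 ft^3
LRF = 9.2 BF/ft^3

9.2


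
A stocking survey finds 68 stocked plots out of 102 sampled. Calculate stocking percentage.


Formula: Stocking % = stocked plots / total plots * 100
Stocking = 68 / 102 * 100
Stocking = 0.6667 * 100 = 66.7%

66.7


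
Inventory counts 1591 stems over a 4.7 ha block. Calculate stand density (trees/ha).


Formula: Stand Density = N_trees / Area_ha
Density = 1591 trees / 4.7 ha
Density = 339 trees/ha

339


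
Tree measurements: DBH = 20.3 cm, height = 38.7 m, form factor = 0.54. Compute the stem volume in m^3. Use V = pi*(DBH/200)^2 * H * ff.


Formula: V = pi * (DBH/200)^2 * H * ff
Radius = DBH/200 = 20.3/200 = 0.1015 m
Radius^2 = 0.1015^2 = 0.01030225 m^2
V = pi * 0.01030225 * 38.7 * 0.54
V = 0.676 m^3

0.676


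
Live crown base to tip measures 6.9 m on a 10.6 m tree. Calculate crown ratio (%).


Formula: Crown Ratio = (Crown Length / Total Height) * 100
CR = (6.9 m / 10.6 m) * 100
CR = 0.6509 * 100 = 65.1%

65.1


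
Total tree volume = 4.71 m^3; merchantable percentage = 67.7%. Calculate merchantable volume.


Formula: MV = V_total * (merchantable_pct / 100)
Merchantable fraction = 67.7% / 100 = 0.677
MV = 4.71 m^3 * 0.677 = 3.189 m^3

3.189


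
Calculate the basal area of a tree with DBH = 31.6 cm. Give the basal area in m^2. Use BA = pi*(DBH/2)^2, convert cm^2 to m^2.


Formula: BA = pi * (DBH/2)^2 / 10000  (cm^2 to m^2)
Radius = DBH/2 = 31.6/2 = 15.8 cm
BA = pi * 15.8^2 / 10000
   = 784.2672 cm^2 / 10000
   = 0.0784 m^2

0.0784


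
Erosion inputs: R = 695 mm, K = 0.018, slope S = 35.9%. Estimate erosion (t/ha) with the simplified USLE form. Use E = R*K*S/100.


Formula: E = R * K * S / 100  (simplified USLE)
R * K = 695 * 0.018 = 12.51
E = 12.51 * 35.9 / 100 = 4.49 t/ha

4.49


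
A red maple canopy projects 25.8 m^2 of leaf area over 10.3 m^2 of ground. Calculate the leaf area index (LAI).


Formula: LAI = total leaf area / ground area  (dimensionless)
LAI = 25.8 m^2 / 10.3 m^2
LAI = 2.5

2.5


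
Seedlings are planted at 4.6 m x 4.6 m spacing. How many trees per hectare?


Formula: TPH = 10000 m^2/ha / (spacing_x * spacing_y)
Area per tree = 4.6 m * 4.6 m = 21.16 m^2
TPH = 10000 / 21.16 = 473 trees/ha

473


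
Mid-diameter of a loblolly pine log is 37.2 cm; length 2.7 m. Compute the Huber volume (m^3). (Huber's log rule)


Huber: V = Am * L,  Am = pi*(Dm/200)^2
Am = pi*(37.2/200)^2 = 0.108687 m^2
V = 0.108687*2.7 = 0.2935 m^3

0.2935


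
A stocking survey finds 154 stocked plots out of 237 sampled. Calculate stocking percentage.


Formula: Stocking % = stocked plots / total plots * 100
Stocking = 154 / 237 * 100
Stocking = 0.6498 * 100 = 65.0%

65.0


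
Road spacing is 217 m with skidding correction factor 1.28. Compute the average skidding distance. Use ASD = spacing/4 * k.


Formula: ASD = (spacing / 4) * correction
Uncorrected distance = spacing / 4 = 217 / 4 = 54.25 m
ASD = 54.25 * 1.28 = 69 m

69


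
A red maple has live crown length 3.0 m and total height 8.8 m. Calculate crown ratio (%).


Formula: Crown Ratio = (Crown Length / Total Height) * 100
CR = (3.0 m / 8.8 m) * 100
CR = 0.3409 * 100 = 34.1%

34.1


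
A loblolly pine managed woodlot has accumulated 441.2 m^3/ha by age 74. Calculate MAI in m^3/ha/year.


Formula: MAI = Total Volume / Stand Age
MAI = 441.2 m^3/ha / 74 years
MAI = 5.96 m^3/ha/year

5.96


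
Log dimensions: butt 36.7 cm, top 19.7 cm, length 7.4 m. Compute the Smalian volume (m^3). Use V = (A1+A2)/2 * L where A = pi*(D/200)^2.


Smalian: V = (A1 + A2)/2 * L,  A = pi*(D/200)^2
A1 = pi*(36.7/200)^2 = 0.105784 m^2
A2 = pi*(19.7/200)^2 = 0.030481 m^2
V = (0.105784+0.030481)/2*7.4 = 0.5042 m^3

0.5042


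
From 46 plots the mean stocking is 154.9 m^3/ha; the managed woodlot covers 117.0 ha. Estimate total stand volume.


Formula: Total Volume = Mean Volume per ha * Total Area
Total Volume = 154.9 m^3/ha * 117.0 ha
Total Volume = 18123 m^3

18123


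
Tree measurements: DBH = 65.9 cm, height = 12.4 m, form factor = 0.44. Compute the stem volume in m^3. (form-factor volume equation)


Formula: V = pi * (DBH/200)^2 * H * ff
Radius = DBH/200 = 65.9/200 = 0.3295 m
Radius^2 = 0.3295^2 = 0.10857025 m^2
V = pi * 0.10857025 * 12.4 * 0.44
V = 1.861 m^3

1.861


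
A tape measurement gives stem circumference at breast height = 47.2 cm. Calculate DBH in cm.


Formula: DBH = C / pi
DBH = 47.2 / pi
pi = 3.14159...
DBH = 15.0 cm

15.0


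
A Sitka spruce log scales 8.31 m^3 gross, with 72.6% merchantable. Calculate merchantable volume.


Formula: MV = V_total * (merchantable_pct / 100)
Merchantable fraction = 72.6% / 100 = 0.726
MV = 8.31 m^3 * 0.726 = 6.033 m^3

6.033


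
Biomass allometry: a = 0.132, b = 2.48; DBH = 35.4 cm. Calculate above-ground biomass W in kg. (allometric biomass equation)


Formula: W = a * DBH^b  (allometric power law)
DBH^b = 35.4^2.48 = 6942.6951
W = 0.132 * 6942.6951 = 916.4 kg

916.4


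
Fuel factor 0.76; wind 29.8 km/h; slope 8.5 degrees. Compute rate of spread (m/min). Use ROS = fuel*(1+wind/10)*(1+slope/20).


Formula: ROS = fuel * (1 + wind/10) * (1 + slope/20)
Wind factor = 1 + 29.8/10 = 3.98
Slope factor = 1 + 8.5/20 = 1.425
ROS = 0.76 * 3.98 * 1.425 = 4.31 m/min

4.31


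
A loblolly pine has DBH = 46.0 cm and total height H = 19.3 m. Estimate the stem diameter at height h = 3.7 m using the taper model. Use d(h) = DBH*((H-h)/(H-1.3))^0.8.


Taper: d(h) = DBH * ((H - h) / (H - 1.3))^0.8
Numerator = H - h = 19.3 - 3.7 = 15.6 m
Denominator = H - 1.3 = 19.3 - 1.3 = 18.0 m
Ratio = 15.6 / 18.0 = 0.86667
d = 46.0 * 0.86667^0.8 = 41.0 cm

41.0


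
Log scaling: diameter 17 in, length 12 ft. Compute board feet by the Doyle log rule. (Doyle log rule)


Doyle: BF = (D - 4)^2 * L / 16
Adjusted diameter = 17 - 4 = 13 in
(D-4)^2 = 13^2 = 169
BF = 169 * 12 / 16 = 127 BF

127


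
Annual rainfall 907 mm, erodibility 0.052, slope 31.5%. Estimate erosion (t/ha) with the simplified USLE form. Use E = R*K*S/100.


Formula: E = R * K * S / 100  (simplified USLE)
R * K = 907 * 0.052 = 47.164
E = 47.164 * 31.5 / 100 = 14.86 t/ha

14.86


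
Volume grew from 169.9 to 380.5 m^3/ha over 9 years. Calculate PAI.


Formula: PAI = (V_T2 - V_T1) / (T2 - T1)
Volume increment = 380.5 - 169.9 = 210.6 m^3/ha
PAI = 210.6 / 9 = 23.4 m^3/ha/year

23.4


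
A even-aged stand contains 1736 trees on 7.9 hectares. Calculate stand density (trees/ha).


Formula: Stand Density = N_trees / Area_ha
Density = 1736 trees / 7.9 ha
Density = 220 trees/ha

220


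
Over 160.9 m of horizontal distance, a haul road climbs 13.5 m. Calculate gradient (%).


Formula: Gradient = rise / run * 100
Gradient = 13.5 / 160.9 * 100 = 8.4%

8.4


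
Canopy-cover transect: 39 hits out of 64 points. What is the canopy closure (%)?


Formula: Canopy closure = covered points / total points * 100
Closure = 39 / 64 * 100
Closure = 0.6094 * 100 = 60.9%

60.9


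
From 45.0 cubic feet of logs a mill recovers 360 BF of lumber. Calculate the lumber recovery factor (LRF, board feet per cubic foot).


Formula: LRF = Lumber Output (BF) / Log Input (ft^3)
LRF = 360 BF / 45.0 ft^3
LRF = 8.0 BF/ft^3

8.0


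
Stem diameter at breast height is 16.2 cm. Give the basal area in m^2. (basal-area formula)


Formula: BA = pi * (DBH/2)^2 / 10000  (cm^2 to m^2)
Radius = DBH/2 = 16.2/2 = 8.1 cm
BA = pi * 8.1^2 / 10000
   = 206.1199 cm^2 / 10000
   = 0.0206 m^2

0.0206


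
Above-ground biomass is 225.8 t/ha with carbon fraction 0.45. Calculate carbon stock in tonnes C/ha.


Formula: Carbon Stock = Biomass * Carbon Fraction
C = 225.8 t/ha * 0.45
C = 101.6 t C/ha

101.6


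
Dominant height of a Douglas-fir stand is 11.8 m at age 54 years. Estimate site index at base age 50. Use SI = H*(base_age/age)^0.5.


Formula: SI = H_dom * (base_age / age)^0.5
Age ratio = 50 / 54 = 0.92593
sqrt(age_ratio) = 0.96225
SI = 11.8 * 0.96225 = 11.4 m

11.4


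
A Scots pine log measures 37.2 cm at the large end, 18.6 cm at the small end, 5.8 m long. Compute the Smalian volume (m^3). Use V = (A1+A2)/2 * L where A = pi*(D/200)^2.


Smalian: V = (A1 + A2)/2 * L,  A = pi*(D/200)^2
A1 = pi*(37.2/200)^2 = 0.108687 m^2
A2 = pi*(18.6/200)^2 = 0.027172 m^2
V = (0.108687+0.027172)/2*5.8 = 0.394 m^3

0.394


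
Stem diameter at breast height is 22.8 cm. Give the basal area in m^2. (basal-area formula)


Formula: BA = pi * (DBH/2)^2 / 10000  (cm^2 to m^2)
Radius = DBH/2 = 22.8/2 = 11.4 cm
BA = pi * 11.4^2 / 10000
   = 408.2814 cm^2 / 10000
   = 0.0408 m^2

0.0408


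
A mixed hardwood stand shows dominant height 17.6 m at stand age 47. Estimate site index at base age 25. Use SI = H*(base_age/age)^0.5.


Formula: SI = H_dom * (base_age / age)^0.5
Age ratio = 25 / 47 = 0.53191
sqrt(age_ratio) = 0.72932
SI = 17.6 * 0.72932 = 12.8 m

12.8


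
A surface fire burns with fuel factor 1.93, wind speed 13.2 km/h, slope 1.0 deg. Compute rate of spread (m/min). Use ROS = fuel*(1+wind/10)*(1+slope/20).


Formula: ROS = fuel * (1 + wind/10) * (1 + slope/20)
Wind factor = 1 + 13.2/10 = 2.32
Slope factor = 1 + 1.0/20 = 1.05
ROS = 1.93 * 2.32 * 1.05 = 4.7 m/min

4.7


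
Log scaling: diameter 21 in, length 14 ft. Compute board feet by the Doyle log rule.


Doyle: BF = (D - 4)^2 * L / 16
Adjusted diameter = 21 - 4 = 17 in
(D-4)^2 = 17^2 = 289
BF = 289 * 14 / 16 = 253 BF

253


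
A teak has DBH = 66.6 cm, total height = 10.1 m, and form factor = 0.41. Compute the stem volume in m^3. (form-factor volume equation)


Formula: V = pi * (DBH/200)^2 * H * ff
Radius = DBH/200 = 66.6/200 = 0.333 m
Radius^2 = 0.333^2 = 0.110889 m^2
V = pi * 0.110889 * 10.1 * 0.41
V = 1.443 m^3

1.443


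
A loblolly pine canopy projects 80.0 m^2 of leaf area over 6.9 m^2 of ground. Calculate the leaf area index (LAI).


Formula: LAI = total leaf area / ground area  (dimensionless)
LAI = 80.0 m^2 / 6.9 m^2
LAI = 11.59

11.59


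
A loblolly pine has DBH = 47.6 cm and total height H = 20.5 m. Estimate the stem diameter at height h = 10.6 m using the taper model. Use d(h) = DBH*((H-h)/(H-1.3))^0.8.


Taper: d(h) = DBH * ((H - h) / (H - 1.3))^0.8
Numerator = H - h = 20.5 - 10.6 = 9.9 m
Denominator = H - 1.3 = 20.5 - 1.3 = 19.2 m
Ratio = 9.9 / 19.2 = 0.51562
d = 47.6 * 0.51562^0.8 = 28.0 cm

28.0


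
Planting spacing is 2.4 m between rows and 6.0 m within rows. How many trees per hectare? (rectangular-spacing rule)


Formula: TPH = 10000 m^2/ha / (spacing_x * spacing_y)
Area per tree = 2.4 m * 6.0 m = 14.4 m^2
TPH = 10000 / 14.4 = 694 trees/ha

694


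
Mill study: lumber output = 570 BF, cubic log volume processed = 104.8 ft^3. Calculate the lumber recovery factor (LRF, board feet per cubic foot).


Formula: LRF = Lumber Output (BF) / Log Input (ft^3)
LRF = 570 BF / 104.8 ft^3
LRF = 5.44 BF/ft^3

5.44


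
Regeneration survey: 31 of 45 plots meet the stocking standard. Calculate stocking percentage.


Formula: Stocking % = stocked plots / total plots * 100
Stocking = 31 / 45 * 100
Stocking = 0.6889 * 100 = 68.9%

68.9


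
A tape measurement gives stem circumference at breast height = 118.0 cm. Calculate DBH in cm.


Formula: DBH = C / pi
DBH = 118.0 / pi
pi = 3.14159...
DBH = 37.6 cm

37.6


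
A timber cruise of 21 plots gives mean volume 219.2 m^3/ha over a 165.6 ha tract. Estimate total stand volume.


Formula: Total Volume = Mean Volume per ha * Total Area
Total Volume = 219.2 m^3/ha * 165.6 ha
Total Volume = 36300 m^3

36300


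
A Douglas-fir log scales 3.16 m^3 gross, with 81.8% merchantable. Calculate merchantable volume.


Formula: MV = V_total * (merchantable_pct / 100)
Merchantable fraction = 81.8% / 100 = 0.818
MV = 3.16 m^3 * 0.818 = 2.585 m^3

2.585


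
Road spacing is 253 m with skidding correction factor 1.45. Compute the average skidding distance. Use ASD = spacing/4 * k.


Formula: ASD = (spacing / 4) * correction
Uncorrected distance = spacing / 4 = 253 / 4 = 63.25 m
ASD = 63.25 * 1.45 = 92 m

92


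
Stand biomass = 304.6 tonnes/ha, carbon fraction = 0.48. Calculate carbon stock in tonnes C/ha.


Formula: Carbon Stock = Biomass * Carbon Fraction
C = 304.6 t/ha * 0.48
C = 146.2 t C/ha

146.2


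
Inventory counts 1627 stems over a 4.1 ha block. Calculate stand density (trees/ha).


Formula: Stand Density = N_trees / Area_ha
Density = 1627 trees / 4.1 ha
Density = 397 trees/ha

397


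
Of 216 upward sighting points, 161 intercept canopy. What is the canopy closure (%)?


Formula: Canopy closure = covered points / total points * 100
Closure = 161 / 216 * 100
Closure = 0.7454 * 100 = 74.5%

74.5


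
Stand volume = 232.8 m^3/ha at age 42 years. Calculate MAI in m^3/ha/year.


Formula: MAI = Total Volume / Stand Age
MAI = 232.8 m^3/ha / 42 years
MAI = 5.54 m^3/ha/year

5.54


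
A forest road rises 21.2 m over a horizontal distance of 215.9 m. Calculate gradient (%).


Formula: Gradient = rise / run * 100
Gradient = 21.2 / 215.9 * 100 = 9.8%

9.8


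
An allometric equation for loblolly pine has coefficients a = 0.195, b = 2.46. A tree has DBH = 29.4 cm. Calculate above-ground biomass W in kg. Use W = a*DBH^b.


Formula: W = a * DBH^b  (allometric power law)
DBH^b = 29.4^2.46 = 4093.8736
W = 0.195 * 4093.8736 = 798.3 kg

798.3


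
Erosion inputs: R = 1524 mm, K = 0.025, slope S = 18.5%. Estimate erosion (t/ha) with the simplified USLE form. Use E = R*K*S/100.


Formula: E = R * K * S / 100  (simplified USLE)
R * K = 1524 * 0.025 = 38.1
E = 38.1 * 18.5 / 100 = 7.05 t/ha

7.05


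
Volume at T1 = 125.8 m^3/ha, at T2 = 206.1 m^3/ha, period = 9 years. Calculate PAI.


Formula: PAI = (V_T2 - V_T1) / (T2 - T1)
Volume increment = 206.1 - 125.8 = 80.3 m^3/ha
PAI = 80.3 / 9 = 8.92 m^3/ha/year

8.92


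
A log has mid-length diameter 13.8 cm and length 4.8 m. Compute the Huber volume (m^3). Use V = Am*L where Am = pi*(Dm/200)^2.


Huber: V = Am * L,  Am = pi*(Dm/200)^2
Am = pi*(13.8/200)^2 = 0.014957 m^2
V = 0.014957*4.8 = 0.0718 m^3

0.0718


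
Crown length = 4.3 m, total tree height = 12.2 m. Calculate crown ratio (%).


Formula: Crown Ratio = (Crown Length / Total Height) * 100
CR = (4.3 m / 12.2 m) * 100
CR = 0.3525 * 100 = 35.2%

35.2


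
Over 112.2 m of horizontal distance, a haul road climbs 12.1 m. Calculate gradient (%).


Formula: Gradient = rise / run * 100
Gradient = 12.1 / 112.2 * 100 = 10.8%

10.8


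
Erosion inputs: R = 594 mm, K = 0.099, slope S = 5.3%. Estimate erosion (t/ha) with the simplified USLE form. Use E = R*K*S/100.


Formula: E = R * K * S / 100  (simplified USLE)
R * K = 594 * 0.099 = 58.806
E = 58.806 * 5.3 / 100 = 3.12 t/ha

3.12


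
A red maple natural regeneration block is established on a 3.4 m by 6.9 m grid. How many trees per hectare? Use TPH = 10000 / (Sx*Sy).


Formula: TPH = 10000 m^2/ha / (spacing_x * spacing_y)
Area per tree = 3.4 m * 6.9 m = 23.46 m^2
TPH = 10000 / 23.46 = 426 trees/ha

426


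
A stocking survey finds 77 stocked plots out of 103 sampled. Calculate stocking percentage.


Formula: Stocking % = stocked plots / total plots * 100
Stocking = 77 / 103 * 100
Stocking = 0.7476 * 100 = 74.8%

74.8


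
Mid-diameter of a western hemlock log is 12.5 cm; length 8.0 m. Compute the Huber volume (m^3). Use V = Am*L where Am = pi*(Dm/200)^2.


Huber: V = Am * L,  Am = pi*(Dm/200)^2
Am = pi*(12.5/200)^2 = 0.012272 m^2
V = 0.012272*8.0 = 0.0982 m^3

0.0982


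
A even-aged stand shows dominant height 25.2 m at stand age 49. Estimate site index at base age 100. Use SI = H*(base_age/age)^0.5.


Formula: SI = H_dom * (base_age / age)^0.5
Age ratio = 100 / 49 = 2.04082
sqrt(age_ratio) = 1.42857
SI = 25.2 * 1.42857 = 36.0 m

36.0


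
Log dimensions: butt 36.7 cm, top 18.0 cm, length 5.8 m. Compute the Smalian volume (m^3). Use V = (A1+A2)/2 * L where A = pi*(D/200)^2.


Smalian: V = (A1 + A2)/2 * L,  A = pi*(D/200)^2
A1 = pi*(36.7/200)^2 = 0.105784 m^2
A2 = pi*(18.0/200)^2 = 0.025447 m^2
V = (0.105784+0.025447)/2*5.8 = 0.3806 m^3

0.3806


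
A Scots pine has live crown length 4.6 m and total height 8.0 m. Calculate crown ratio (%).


Formula: Crown Ratio = (Crown Length / Total Height) * 100
CR = (4.6 m / 8.0 m) * 100
CR = 0.575 * 100 = 57.5%

57.5


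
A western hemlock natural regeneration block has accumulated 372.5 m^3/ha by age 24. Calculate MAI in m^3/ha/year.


Formula: MAI = Total Volume / Stand Age
MAI = 372.5 m^3/ha / 24 years
MAI = 15.52 m^3/ha/year

15.52


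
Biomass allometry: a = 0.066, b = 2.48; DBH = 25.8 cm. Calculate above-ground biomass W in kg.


Formula: W = a * DBH^b  (allometric power law)
DBH^b = 25.8^2.48 = 3168.2312
W = 0.066 * 3168.2312 = 209.1 kg

209.1


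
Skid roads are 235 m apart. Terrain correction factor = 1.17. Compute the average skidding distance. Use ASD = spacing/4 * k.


Formula: ASD = (spacing / 4) * correction
Uncorrected distance = spacing / 4 = 235 / 4 = 58.75 m
ASD = 58.75 * 1.17 = 69 m

69


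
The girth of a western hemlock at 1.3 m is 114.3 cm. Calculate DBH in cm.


Formula: DBH = C / pi
DBH = 114.3 / pi
pi = 3.14159...
DBH = 36.4 cm

36.4


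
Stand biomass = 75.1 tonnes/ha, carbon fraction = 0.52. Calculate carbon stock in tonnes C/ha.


Formula: Carbon Stock = Biomass * Carbon Fraction
C = 75.1 t/ha * 0.52
C = 39.1 t C/ha

39.1


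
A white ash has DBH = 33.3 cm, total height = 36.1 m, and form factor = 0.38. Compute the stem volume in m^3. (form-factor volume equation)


Formula: V = pi * (DBH/200)^2 * H * ff
Radius = DBH/200 = 33.3/200 = 0.1665 m
Radius^2 = 0.1665^2 = 0.02772225 m^2
V = pi * 0.02772225 * 36.1 * 0.38
V = 1.195 m^3

1.195


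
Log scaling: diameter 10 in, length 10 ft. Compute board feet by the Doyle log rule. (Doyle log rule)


Doyle: BF = (D - 4)^2 * L / 16
Adjusted diameter = 10 - 4 = 6 in
(D-4)^2 = 6^2 = 36
BF = 36 * 10 / 16 = 23 BF

23


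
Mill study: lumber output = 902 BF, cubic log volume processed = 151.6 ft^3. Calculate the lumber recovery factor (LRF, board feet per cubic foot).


Formula: LRF = Lumber Output (BF) / Log Input (ft^3)
LRF = 902 BF / 151.6 ft^3
LRF = 5.95 BF/ft^3

5.95


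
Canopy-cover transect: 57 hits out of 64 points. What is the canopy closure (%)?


Formula: Canopy closure = covered points / total points * 100
Closure = 57 / 64 * 100
Closure = 0.8906 * 100 = 89.1%

89.1


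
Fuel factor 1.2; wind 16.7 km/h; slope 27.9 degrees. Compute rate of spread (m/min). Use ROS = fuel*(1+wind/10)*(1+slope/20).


Formula: ROS = fuel * (1 + wind/10) * (1 + slope/20)
Wind factor = 1 + 16.7/10 = 2.67
Slope factor = 1 + 27.9/20 = 2.395
ROS = 1.2 * 2.67 * 2.395 = 7.67 m/min

7.67


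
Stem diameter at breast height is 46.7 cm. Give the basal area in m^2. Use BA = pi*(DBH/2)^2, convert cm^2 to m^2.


Formula: BA = pi * (DBH/2)^2 / 10000  (cm^2 to m^2)
Radius = DBH/2 = 46.7/2 = 23.35 cm
BA = pi * 23.35^2 / 10000
   = 1712.867 cm^2 / 10000
   = 0.1713 m^2

0.1713


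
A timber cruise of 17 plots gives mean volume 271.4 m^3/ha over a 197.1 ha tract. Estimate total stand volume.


Formula: Total Volume = Mean Volume per ha * Total Area
Total Volume = 271.4 m^3/ha * 197.1 ha
Total Volume = 53493 m^3

53493


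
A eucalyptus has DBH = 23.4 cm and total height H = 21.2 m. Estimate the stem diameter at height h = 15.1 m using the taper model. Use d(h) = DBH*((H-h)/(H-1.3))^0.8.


Taper: d(h) = DBH * ((H - h) / (H - 1.3))^0.8
Numerator = H - h = 21.2 - 15.1 = 6.1 m
Denominator = H - 1.3 = 21.2 - 1.3 = 19.9 m
Ratio = 6.1 / 19.9 = 0.30653
d = 23.4 * 0.30653^0.8 = 9.1 cm

9.1


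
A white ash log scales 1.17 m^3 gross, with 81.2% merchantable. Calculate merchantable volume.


Formula: MV = V_total * (merchantable_pct / 100)
Merchantable fraction = 81.2% / 100 = 0.812
MV = 1.17 m^3 * 0.812 = 0.95 m^3

0.95


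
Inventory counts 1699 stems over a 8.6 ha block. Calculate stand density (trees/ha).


Formula: Stand Density = N_trees / Area_ha
Density = 1699 trees / 8.6 ha
Density = 198 trees/ha

198


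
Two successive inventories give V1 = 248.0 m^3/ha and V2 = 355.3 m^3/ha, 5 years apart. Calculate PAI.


Formula: PAI = (V_T2 - V_T1) / (T2 - T1)
Volume increment = 355.3 - 248.0 = 107.3 m^3/ha
PAI = 107.3 / 5 = 21.46 m^3/ha/year

21.46


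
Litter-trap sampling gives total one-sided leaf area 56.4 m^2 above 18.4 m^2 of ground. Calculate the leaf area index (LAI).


Formula: LAI = total leaf area / ground area  (dimensionless)
LAI = 56.4 m^2 / 18.4 m^2
LAI = 3.07

3.07


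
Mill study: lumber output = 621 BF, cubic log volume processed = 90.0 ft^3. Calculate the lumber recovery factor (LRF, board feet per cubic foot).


Formula: LRF = Lumber Output (BF) / Log Input (ft^3)
LRF = 621 BF / 90.0 ft^3
LRF = 6.9 BF/ft^3

6.9


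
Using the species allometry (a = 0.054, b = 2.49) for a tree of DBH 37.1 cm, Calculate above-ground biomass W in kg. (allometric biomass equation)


Formula: W = a * DBH^b  (allometric power law)
DBH^b = 37.1^2.49 = 8086.1359
W = 0.054 * 8086.1359 = 436.7 kg

436.7


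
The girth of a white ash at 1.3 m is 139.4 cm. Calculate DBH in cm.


Formula: DBH = C / pi
DBH = 139.4 / pi
pi = 3.14159...
DBH = 44.4 cm

44.4


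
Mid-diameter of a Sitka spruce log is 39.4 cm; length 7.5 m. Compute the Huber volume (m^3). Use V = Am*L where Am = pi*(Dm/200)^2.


Huber: V = Am * L,  Am = pi*(Dm/200)^2
Am = pi*(39.4/200)^2 = 0.121922 m^2
V = 0.121922*7.5 = 0.9144 m^3

0.9144


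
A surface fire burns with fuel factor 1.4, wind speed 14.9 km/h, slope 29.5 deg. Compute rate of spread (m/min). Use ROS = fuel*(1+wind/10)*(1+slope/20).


Formula: ROS = fuel * (1 + wind/10) * (1 + slope/20)
Wind factor = 1 + 14.9/10 = 2.49
Slope factor = 1 + 29.5/20 = 2.475
ROS = 1.4 * 2.49 * 2.475 = 8.63 m/min

8.63


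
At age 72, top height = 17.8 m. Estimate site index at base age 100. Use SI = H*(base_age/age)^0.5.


Formula: SI = H_dom * (base_age / age)^0.5
Age ratio = 100 / 72 = 1.38889
sqrt(age_ratio) = 1.17851
SI = 17.8 * 1.17851 = 21.0 m

21.0


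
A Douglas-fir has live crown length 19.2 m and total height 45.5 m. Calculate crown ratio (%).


Formula: Crown Ratio = (Crown Length / Total Height) * 100
CR = (19.2 m / 45.5 m) * 100
CR = 0.422 * 100 = 42.2%

42.2


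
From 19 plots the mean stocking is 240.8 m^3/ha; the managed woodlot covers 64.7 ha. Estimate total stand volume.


Formula: Total Volume = Mean Volume per ha * Total Area
Total Volume = 240.8 m^3/ha * 64.7 ha
Total Volume = 15580 m^3

15580


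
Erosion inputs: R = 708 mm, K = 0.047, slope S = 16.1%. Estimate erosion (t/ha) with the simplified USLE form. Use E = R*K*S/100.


Formula: E = R * K * S / 100  (simplified USLE)
R * K = 708 * 0.047 = 33.276
E = 33.276 * 16.1 / 100 = 5.36 t/ha

5.36


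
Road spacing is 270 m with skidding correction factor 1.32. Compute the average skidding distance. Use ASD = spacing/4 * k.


Formula: ASD = (spacing / 4) * correction
Uncorrected distance = spacing / 4 = 270 / 4 = 67.5 m
ASD = 67.5 * 1.32 = 89 m

89


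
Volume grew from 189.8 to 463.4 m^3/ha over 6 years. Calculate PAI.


Formula: PAI = (V_T2 - V_T1) / (T2 - T1)
Volume increment = 463.4 - 189.8 = 273.6 m^3/ha
PAI = 273.6 / 6 = 45.6 m^3/ha/year

45.6


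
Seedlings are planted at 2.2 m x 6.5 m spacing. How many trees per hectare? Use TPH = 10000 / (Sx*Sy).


Formula: TPH = 10000 m^2/ha / (spacing_x * spacing_y)
Area per tree = 2.2 m * 6.5 m = 14.3 m^2
TPH = 10000 / 14.3 = 699 trees/ha

699


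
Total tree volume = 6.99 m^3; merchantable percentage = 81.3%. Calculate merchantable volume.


Formula: MV = V_total * (merchantable_pct / 100)
Merchantable fraction = 81.3% / 100 = 0.813
MV = 6.99 m^3 * 0.813 = 5.683 m^3

5.683


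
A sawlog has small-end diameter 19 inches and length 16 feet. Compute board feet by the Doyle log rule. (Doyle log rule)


Doyle: BF = (D - 4)^2 * L / 16
Adjusted diameter = 19 - 4 = 15 in
(D-4)^2 = 15^2 = 225
BF = 225 * 16 / 16 = 225 BF

225


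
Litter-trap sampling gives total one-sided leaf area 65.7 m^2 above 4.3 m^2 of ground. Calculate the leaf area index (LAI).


Formula: LAI = total leaf area / ground area  (dimensionless)
LAI = 65.7 m^2 / 4.3 m^2
LAI = 15.28

15.28


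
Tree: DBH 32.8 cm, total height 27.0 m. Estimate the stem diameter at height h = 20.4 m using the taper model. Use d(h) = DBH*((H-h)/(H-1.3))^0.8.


Taper: d(h) = DBH * ((H - h) / (H - 1.3))^0.8
Numerator = H - h = 27.0 - 20.4 = 6.6 m
Denominator = H - 1.3 = 27.0 - 1.3 = 25.7 m
Ratio = 6.6 / 25.7 = 0.25681
d = 32.8 * 0.25681^0.8 = 11.1 cm

11.1


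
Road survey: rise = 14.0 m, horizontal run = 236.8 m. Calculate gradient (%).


Formula: Gradient = rise / run * 100
Gradient = 14.0 / 236.8 * 100 = 5.9%

5.9


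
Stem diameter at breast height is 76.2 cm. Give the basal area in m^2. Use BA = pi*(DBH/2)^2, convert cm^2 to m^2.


Formula: BA = pi * (DBH/2)^2 / 10000  (cm^2 to m^2)
Radius = DBH/2 = 76.2/2 = 38.1 cm
BA = pi * 38.1^2 / 10000
   = 4560.3673 cm^2 / 10000
   = 0.456 m^2

0.456


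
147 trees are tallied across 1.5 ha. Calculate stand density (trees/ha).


Formula: Stand Density = N_trees / Area_ha
Density = 147 trees / 1.5 ha
Density = 98 trees/ha

98


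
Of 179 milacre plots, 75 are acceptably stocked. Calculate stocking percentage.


Formula: Stocking % = stocked plots / total plots * 100
Stocking = 75 / 179 * 100
Stocking = 0.419 * 100 = 41.9%

41.9


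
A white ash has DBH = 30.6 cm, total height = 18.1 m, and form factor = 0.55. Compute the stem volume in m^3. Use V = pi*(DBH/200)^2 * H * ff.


Formula: V = pi * (DBH/200)^2 * H * ff
Radius = DBH/200 = 30.6/200 = 0.153 m
Radius^2 = 0.153^2 = 0.023409 m^2
V = pi * 0.023409 * 18.1 * 0.55
V = 0.732 m^3

0.732


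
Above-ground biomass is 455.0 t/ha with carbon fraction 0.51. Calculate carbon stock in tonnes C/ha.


Formula: Carbon Stock = Biomass * Carbon Fraction
C = 455.0 t/ha * 0.51
C = 232.1 t C/ha

232.1


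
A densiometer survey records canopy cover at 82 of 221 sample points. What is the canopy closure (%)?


Formula: Canopy closure = covered points / total points * 100
Closure = 82 / 221 * 100
Closure = 0.371 * 100 = 37.1%

37.1


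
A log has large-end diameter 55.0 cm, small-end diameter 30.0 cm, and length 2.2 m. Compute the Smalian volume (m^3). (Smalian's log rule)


Smalian: V = (A1 + A2)/2 * L,  A = pi*(D/200)^2
A1 = pi*(55.0/200)^2 = 0.237583 m^2
A2 = pi*(30.0/200)^2 = 0.070686 m^2
V = (0.237583+0.070686)/2*2.2 = 0.3391 m^3

0.3391


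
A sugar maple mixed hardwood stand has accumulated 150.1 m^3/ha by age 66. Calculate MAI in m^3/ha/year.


Formula: MAI = Total Volume / Stand Age
MAI = 150.1 m^3/ha / 66 years
MAI = 2.27 m^3/ha/year

2.27


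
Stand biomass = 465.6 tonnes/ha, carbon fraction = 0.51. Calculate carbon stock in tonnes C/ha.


Formula: Carbon Stock = Biomass * Carbon Fraction
C = 465.6 t/ha * 0.51
C = 237.5 t C/ha

237.5


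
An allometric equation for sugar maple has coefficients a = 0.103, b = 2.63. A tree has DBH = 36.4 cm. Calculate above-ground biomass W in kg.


Formula: W = a * DBH^b  (allometric power law)
DBH^b = 36.4^2.63 = 12755.4751
W = 0.103 * 12755.4751 = 1313.8 kg

1313.8


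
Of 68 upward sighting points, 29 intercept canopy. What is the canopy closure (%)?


Formula: Canopy closure = covered points / total points * 100
Closure = 29 / 68 * 100
Closure = 0.4265 * 100 = 42.6%

42.6


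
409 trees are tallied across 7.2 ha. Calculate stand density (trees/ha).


Formula: Stand Density = N_trees / Area_ha
Density = 409 trees / 7.2 ha
Density = 57 trees/ha

57


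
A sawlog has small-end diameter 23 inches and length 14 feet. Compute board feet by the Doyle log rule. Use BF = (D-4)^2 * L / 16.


Doyle: BF = (D - 4)^2 * L / 16
Adjusted diameter = 23 - 4 = 19 in
(D-4)^2 = 19^2 = 361
BF = 361 * 14 / 16 = 316 BF

316


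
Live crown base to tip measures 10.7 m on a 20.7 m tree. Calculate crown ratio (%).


Formula: Crown Ratio = (Crown Length / Total Height) * 100
CR = (10.7 m / 20.7 m) * 100
CR = 0.5169 * 100 = 51.7%

51.7


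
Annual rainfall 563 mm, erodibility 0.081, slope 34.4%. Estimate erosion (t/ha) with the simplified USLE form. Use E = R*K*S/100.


Formula: E = R * K * S / 100  (simplified USLE)
R * K = 563 * 0.081 = 45.603
E = 45.603 * 34.4 / 100 = 15.69 t/ha

15.69


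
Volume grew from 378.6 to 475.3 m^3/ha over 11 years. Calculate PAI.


Formula: PAI = (V_T2 - V_T1) / (T2 - T1)
Volume increment = 475.3 - 378.6 = 96.7 m^3/ha
PAI = 96.7 / 11 = 8.79 m^3/ha/year

8.79


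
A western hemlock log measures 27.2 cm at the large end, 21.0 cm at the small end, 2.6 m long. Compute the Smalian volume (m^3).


Smalian: V = (A1 + A2)/2 * L,  A = pi*(D/200)^2
A1 = pi*(27.2/200)^2 = 0.058107 m^2
A2 = pi*(21.0/200)^2 = 0.034636 m^2
V = (0.058107+0.034636)/2*2.6 = 0.1206 m^3

0.1206


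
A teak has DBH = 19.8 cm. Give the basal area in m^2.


Formula: BA = pi * (DBH/2)^2 / 10000  (cm^2 to m^2)
Radius = DBH/2 = 19.8/2 = 9.9 cm
BA = pi * 9.9^2 / 10000
   = 307.9075 cm^2 / 10000
   = 0.0308 m^2

0.0308


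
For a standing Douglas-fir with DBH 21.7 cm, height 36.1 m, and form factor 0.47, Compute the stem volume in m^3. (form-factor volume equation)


Formula: V = pi * (DBH/200)^2 * H * ff
Radius = DBH/200 = 21.7/200 = 0.1085 m
Radius^2 = 0.1085^2 = 0.01177225 m^2
V = pi * 0.01177225 * 36.1 * 0.47
V = 0.628 m^3

0.628


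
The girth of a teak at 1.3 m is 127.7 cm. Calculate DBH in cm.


Formula: DBH = C / pi
DBH = 127.7 / pi
pi = 3.14159...
DBH = 40.6 cm

40.6


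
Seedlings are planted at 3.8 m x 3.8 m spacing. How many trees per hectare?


Formula: TPH = 10000 m^2/ha / (spacing_x * spacing_y)
Area per tree = 3.8 m * 3.8 m = 14.44 m^2
TPH = 10000 / 14.44 = 693 trees/ha

693


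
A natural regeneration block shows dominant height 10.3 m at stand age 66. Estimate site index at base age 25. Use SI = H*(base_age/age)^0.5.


Formula: SI = H_dom * (base_age / age)^0.5
Age ratio = 25 / 66 = 0.37879
sqrt(age_ratio) = 0.61546
SI = 10.3 * 0.61546 = 6.3 m

6.3


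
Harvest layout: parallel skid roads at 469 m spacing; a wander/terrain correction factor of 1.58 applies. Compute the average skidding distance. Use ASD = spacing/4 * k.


Formula: ASD = (spacing / 4) * correction
Uncorrected distance = spacing / 4 = 469 / 4 = 117.25 m
ASD = 117.25 * 1.58 = 185 m

185


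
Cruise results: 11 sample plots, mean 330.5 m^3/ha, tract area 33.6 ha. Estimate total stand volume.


Formula: Total Volume = Mean Volume per ha * Total Area
Total Volume = 330.5 m^3/ha * 33.6 ha
Total Volume = 11105 m^3

11105


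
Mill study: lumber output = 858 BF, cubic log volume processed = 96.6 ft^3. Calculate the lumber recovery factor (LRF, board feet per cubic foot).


Formula: LRF = Lumber Output (BF) / Log Input (ft^3)
LRF = 858 BF / 96.6 ft^3
LRF = 8.88 BF/ft^3

8.88


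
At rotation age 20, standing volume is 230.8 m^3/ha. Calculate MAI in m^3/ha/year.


Formula: MAI = Total Volume / Stand Age
MAI = 230.8 m^3/ha / 20 years
MAI = 11.54 m^3/ha/year

11.54


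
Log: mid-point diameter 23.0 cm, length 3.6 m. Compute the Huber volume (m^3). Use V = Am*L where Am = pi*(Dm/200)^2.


Huber: V = Am * L,  Am = pi*(Dm/200)^2
Am = pi*(23.0/200)^2 = 0.041548 m^2
V = 0.041548*3.6 = 0.1496 m^3

0.1496


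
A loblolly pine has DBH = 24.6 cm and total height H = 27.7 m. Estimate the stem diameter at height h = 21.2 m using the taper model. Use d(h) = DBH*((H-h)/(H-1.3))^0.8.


Taper: d(h) = DBH * ((H - h) / (H - 1.3))^0.8
Numerator = H - h = 27.7 - 21.2 = 6.5 m
Denominator = H - 1.3 = 27.7 - 1.3 = 26.4 m
Ratio = 6.5 / 26.4 = 0.24621
d = 24.6 * 0.24621^0.8 = 8.0 cm

8.0


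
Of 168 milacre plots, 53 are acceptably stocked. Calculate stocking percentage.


Formula: Stocking % = stocked plots / total plots * 100
Stocking = 53 / 168 * 100
Stocking = 0.3155 * 100 = 31.5%

31.5
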